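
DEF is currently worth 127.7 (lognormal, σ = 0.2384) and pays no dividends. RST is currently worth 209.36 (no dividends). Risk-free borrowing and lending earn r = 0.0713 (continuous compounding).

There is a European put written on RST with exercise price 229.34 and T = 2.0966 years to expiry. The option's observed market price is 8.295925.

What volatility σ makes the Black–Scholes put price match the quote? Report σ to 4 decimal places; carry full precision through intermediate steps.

sigma = 0.1142

At σ = 0.1142 the Black–Scholes value reproduces the quote:
σ√T = 0.1142·√2.0966 = 0.165357
d₁ = (ln(S/K) + (r+σ²/2)T) / (σ√T) = (ln(209.36/229.34) + (0.0713+0.1142²/2)·2.0966) / 0.165357 = (-0.091150 + 0.163159) / 0.165357 = 0.435473
d₂ = d₁ − σ√T = 0.435473 − 0.165357 = 0.270116
e^{−rT} = 0.861149
N(−d₁) = 0.331609,  N(−d₂) = 0.393536
V = K·e^{−rT}·N(−d₂) − S·N(−d₁) = 77.721683 − 69.425758 = 8.295925 (matching the quote); vega is positive throughout, so no other σ reproduces this price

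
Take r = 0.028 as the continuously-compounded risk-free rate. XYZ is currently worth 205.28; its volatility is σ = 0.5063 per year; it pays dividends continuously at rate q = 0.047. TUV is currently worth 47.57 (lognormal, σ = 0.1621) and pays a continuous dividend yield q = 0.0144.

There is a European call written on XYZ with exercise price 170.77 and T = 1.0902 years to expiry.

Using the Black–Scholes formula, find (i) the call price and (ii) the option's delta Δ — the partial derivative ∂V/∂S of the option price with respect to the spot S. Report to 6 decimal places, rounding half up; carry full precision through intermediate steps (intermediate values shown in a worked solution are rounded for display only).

σ√T = 0.5063·√1.0902 = 0.528641
d₁ = (ln(S/K) + (r−q+σ²/2)T) / (σ√T) = (ln(205.28/170.77) + (0.028−0.047+0.5063²/2)·1.0902) / 0.528641 = (0.184057 + 0.119017) / 0.528641 = 0.573308
d₂ = d₁ − σ√T = 0.573308 − 0.528641 = 0.044667
e^{−rT} = 0.969936
e^{−qT} = 0.950051
N(d₁) = 0.716782,  N(d₂) = 0.517814
Call price V = S·e^{−qT}·N(d₁) − K·e^{−rT}·N(d₂) = 139.791477 − 85.768515 = 54.022961
Δ = e^{−qT}·N(d₁) = 0.680980

price = 54.022961
Δ = 0.680980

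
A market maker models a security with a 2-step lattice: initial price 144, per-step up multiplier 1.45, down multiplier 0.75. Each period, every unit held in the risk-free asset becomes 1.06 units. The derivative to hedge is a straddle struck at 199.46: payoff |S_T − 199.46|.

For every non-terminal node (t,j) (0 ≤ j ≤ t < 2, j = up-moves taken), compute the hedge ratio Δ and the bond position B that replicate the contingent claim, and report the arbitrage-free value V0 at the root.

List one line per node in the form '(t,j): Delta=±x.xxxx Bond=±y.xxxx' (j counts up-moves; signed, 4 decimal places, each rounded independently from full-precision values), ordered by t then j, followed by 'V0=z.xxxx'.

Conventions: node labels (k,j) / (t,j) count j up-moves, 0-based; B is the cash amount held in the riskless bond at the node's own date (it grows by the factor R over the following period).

Under the risk-neutral measure, an up-move has probability p* = (R−d)/(u−d) = 0.4429 and values discount at R = 1.06.
Terminal payoffs: V(2,0)=118.4600, V(2,1)=42.8600, V(2,2)=103.3000
Node (1,0) S=108.0000: V=(p*·42.8600+(1−p*)·118.4600)/1.06=80.1698; Δ=(42.8600−118.4600)/(156.6000−81.0000)=-1.0000; B=V−Δ·S=188.1698
Node (1,1) S=208.8000: V=(p*·103.3000+(1−p*)·42.8600)/1.06=65.6852; Δ=(103.3000−42.8600)/(302.7600−156.6000)=0.4135; B=V−Δ·S=-20.6577
Node (0,0) S=144.0000: V=(p*·65.6852+(1−p*)·80.1698)/1.06=69.5804; Δ=(65.6852−80.1698)/(208.8000−108.0000)=-0.1437; B=V−Δ·S=90.2727
Sanity check at the root: Δ(0,0)·S0 + B(0,0) reproduces V0 = 69.5804.

(0,0): Delta=-0.1437 Bond=90.2727
(1,0): Delta=-1.0000 Bond=188.1698
(1,1): Delta=0.4135 Bond=-20.6577
V0=69.5804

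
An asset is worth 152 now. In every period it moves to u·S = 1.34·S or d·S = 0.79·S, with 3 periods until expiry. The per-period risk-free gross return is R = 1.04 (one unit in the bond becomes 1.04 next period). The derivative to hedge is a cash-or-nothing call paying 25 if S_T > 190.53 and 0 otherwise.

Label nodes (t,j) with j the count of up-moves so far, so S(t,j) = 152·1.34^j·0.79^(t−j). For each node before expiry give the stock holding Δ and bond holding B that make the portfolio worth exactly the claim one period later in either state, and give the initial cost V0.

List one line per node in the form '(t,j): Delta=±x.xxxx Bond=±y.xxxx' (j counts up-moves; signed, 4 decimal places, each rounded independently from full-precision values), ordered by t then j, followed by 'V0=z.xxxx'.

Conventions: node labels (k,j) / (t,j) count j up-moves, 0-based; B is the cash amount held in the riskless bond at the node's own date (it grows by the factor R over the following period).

Risk-neutral probability p* = (R−d)/(u−d) = (1.04−0.79)/(1.34−0.79) = 0.4545.
Expiry values: V(3,0)=0.0000, V(3,1)=0.0000, V(3,2)=25.0000, V(3,3)=25.0000
(2,0): S=94.8632. Δ = (V_up−V_dn)/(S_up−S_dn) = (0.0000−0.0000)/(127.1167−74.9419) = 0.0000. V = [p*·0.0000 + (1−p*)·0.0000]/1.04 = 0.0000. B = V − Δ·S = 0.0000.
(2,1): S=160.9072. Δ = (V_up−V_dn)/(S_up−S_dn) = (25.0000−0.0000)/(215.6156−127.1167) = 0.2825. V = [p*·25.0000 + (1−p*)·0.0000]/1.04 = 10.9266. B = V − Δ·S = -34.5280.
(2,2): S=272.9312. Δ = (V_up−V_dn)/(S_up−S_dn) = (25.0000−25.0000)/(365.7278−215.6156) = 0.0000. V = [p*·25.0000 + (1−p*)·25.0000]/1.04 = 24.0385. B = V − Δ·S = 24.0385.
(1,0): S=120.0800. Δ = (V_up−V_dn)/(S_up−S_dn) = (10.9266−0.0000)/(160.9072−94.8632) = 0.1654. V = [p*·10.9266 + (1−p*)·0.0000]/1.04 = 4.7756. B = V − Δ·S = -15.0909.
(1,1): S=203.6800. Δ = (V_up−V_dn)/(S_up−S_dn) = (24.0385−10.9266)/(272.9312−160.9072) = 0.1170. V = [p*·24.0385 + (1−p*)·10.9266]/1.04 = 16.2370. B = V − Δ·S = -7.6028.
(0,0): S=152.0000. Δ = (V_up−V_dn)/(S_up−S_dn) = (16.2370−4.7756)/(203.6800−120.0800) = 0.1371. V = [p*·16.2370 + (1−p*)·4.7756]/1.04 = 9.6013. B = V − Δ·S = -11.2377.
As a check, the time-0 holding Δ(0,0)·S0 + B(0,0) comes to 9.6013 — exactly V0.

(0,0): Delta=0.1371 Bond=-11.2377
(1,0): Delta=0.1654 Bond=-15.0909
(1,1): Delta=0.1170 Bond=-7.6028
(2,0): Delta=0.0000 Bond=0.0000
(2,1): Delta=0.2825 Bond=-34.5280
(2,2): Delta=0.0000 Bond=24.0385
V0=9.6013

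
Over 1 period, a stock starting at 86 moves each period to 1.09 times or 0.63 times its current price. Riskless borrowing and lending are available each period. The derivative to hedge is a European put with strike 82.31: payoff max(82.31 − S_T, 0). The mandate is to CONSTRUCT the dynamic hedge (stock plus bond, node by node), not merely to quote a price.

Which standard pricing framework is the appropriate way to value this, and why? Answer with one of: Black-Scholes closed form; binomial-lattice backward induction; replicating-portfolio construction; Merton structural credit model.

framework: replicating-portfolio construction

Key observation: what is demanded is not a single number but the (Δ, B) position at each node of the 1.09/0.63 tree starting at 86; constructing those positions is the replicating-portfolio method.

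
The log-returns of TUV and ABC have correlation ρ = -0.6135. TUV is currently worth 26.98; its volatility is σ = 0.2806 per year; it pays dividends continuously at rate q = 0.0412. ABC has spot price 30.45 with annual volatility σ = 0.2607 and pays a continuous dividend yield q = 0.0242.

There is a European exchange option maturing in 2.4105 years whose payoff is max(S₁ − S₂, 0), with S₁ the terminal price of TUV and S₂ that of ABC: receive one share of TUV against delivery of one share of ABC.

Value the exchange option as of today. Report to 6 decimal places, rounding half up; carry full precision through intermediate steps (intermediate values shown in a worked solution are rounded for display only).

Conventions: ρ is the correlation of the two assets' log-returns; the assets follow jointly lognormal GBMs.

σ_eff = √(σ₁² + σ₂² − 2ρσ₁σ₂) = √(0.2806² + 0.2607² − 2·-0.6135·0.2806·0.2607) = 0.486270
d₁ = (ln(S₁/S₂) + (q₂ − q₁ + σ_eff²/2)T) / (σ_eff√T) = (ln(26.98/30.45) + (0.0242 − 0.0412 + 0.118229)·2.4105) / 0.754973 = 0.162951
d₂ = d₁ − σ_eff√T = 0.162951 − 0.754973 = -0.592022
N(d₁) = 0.564721,  N(d₂) = 0.276918
V = S₁·e^{−q₁T}·N(d₁) − S₂·e^{−q₂T}·N(d₂) = 13.795749 − 7.954339 = 5.841409
Key observation: no risk-free rate is needed — with the second asset as numeraire the exchange option is a call on the ratio S₁/S₂, and r cancels out of the value.

exchange price = 5.841409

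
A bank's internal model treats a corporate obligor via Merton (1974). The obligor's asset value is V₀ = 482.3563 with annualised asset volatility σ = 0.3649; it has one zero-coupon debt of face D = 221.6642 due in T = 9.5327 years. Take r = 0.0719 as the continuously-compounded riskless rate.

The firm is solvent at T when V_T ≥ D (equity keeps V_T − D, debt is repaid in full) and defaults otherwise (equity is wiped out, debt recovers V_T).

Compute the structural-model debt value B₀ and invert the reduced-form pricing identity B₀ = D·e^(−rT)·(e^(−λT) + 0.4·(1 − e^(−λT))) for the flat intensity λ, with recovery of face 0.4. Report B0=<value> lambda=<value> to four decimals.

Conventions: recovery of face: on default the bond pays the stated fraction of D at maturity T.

B0=100.9847 lambda=0.0183

With assets at 482.3563 and a single debt payment of 221.6642 at 9.5327 years:
d₁ = [ln(V₀/D) + (r + σ²/2)T] / (σ√T)
   = [ln(482.3563/221.6642) + (0.0719 + 0.5·0.3649²)·9.5327] / (0.3649·√9.5327)
   = [0.777519 + 1.320050] / 1.126631 = 1.861807
d₂ = d₁ − σ√T = 1.861807 − 1.126631 = 0.735175
N(d₁) = 0.968685,  N(d₂) = 0.768884,  e^(−rT) = 0.503888
E₀ = V₀·N(d₁) − D·e^(−rT)·N(d₂)
   = 482.3563·0.968685 − 221.6642·0.503888·0.768884 = 381.371582
B₀ = V₀ − E₀ = 482.3563 − 381.371582 = 100.984718
e^(−λT) = (B₀·e^(rT)/D − 0.4)/(1 − 0.4) = (100.9847·1.984568/221.6642 − 0.4)/0.6 = 0.84019956
λ = −ln(0.84019956)/9.5327 = 0.018265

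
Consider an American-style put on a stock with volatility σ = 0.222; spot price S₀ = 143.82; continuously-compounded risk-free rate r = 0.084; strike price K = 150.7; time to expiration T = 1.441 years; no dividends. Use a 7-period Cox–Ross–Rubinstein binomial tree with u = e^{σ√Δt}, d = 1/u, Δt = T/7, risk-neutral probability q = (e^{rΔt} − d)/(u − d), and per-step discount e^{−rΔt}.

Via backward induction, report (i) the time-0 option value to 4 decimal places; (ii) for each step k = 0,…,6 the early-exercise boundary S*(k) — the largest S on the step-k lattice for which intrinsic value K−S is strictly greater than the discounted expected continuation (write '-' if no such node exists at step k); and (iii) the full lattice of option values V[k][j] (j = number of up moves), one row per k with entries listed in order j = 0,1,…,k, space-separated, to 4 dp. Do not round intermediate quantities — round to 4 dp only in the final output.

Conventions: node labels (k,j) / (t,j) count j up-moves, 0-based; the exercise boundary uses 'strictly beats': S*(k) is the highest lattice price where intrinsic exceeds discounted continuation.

price = 12.7483
boundary = - - 117.5793 130.0394 117.5793 130.0394 117.5793
tree:
12.7483
20.9215 6.7559
33.1207 12.0362 2.8385
44.3869 20.6606 5.6691 0.7143
54.5736 33.1207 11.0280 1.6565 0.0000
63.7843 44.3869 20.6606 3.8415 0.0000 0.0000
72.1124 54.5736 33.1207 8.9088 0.0000 0.0000 0.0000
79.6425 63.7843 44.3869 20.6606 0.0000 0.0000 0.0000 0.0000

Δt=0.20586, u=1.10597, d=0.90418, q=0.56128, disc=e^(-rΔt)=0.98286
k=7 terminal: V=max(K-S,0) → 79.6425 63.7843 44.3869 20.6606 0.0000 0.0000 0.0000 0.0000
k=6: j=0 S=78.5876 intr=72.1124 cont=69.5289 V=72.1124[EX]; j=1 S=96.1264 intr=54.5736 cont=51.9901 V=54.5736[EX]; j=2 S=117.5793 intr=33.1207 cont=30.5372 V=33.1207[EX]; j=3 S=143.8200 intr=6.8800 cont=8.9088 V=8.9088[hold]; j=4 S=175.9169 intr=0.0000 cont=0.0000 V=0.0000[hold]; j=5 S=215.1771 intr=0.0000 cont=0.0000 V=0.0000[hold]; j=6 S=263.1991 intr=0.0000 cont=0.0000 V=0.0000[hold]  S*(6)=117.5793
k=5: j=0 S=86.9157 intr=63.7843 cont=61.2008 V=63.7843[EX]; j=1 S=106.3131 intr=44.3869 cont=41.8034 V=44.3869[EX]; j=2 S=130.0394 intr=20.6606 cont=19.1963 V=20.6606[EX]; j=3 S=159.0609 intr=0.0000 cont=3.8415 V=3.8415[hold]; j=4 S=194.5592 intr=0.0000 cont=0.0000 V=0.0000[hold]; j=5 S=237.9798 intr=0.0000 cont=0.0000 V=0.0000[hold]  S*(5)=130.0394
k=4: j=0 S=96.1264 intr=54.5736 cont=51.9901 V=54.5736[EX]; j=1 S=117.5793 intr=33.1207 cont=30.5372 V=33.1207[EX]; j=2 S=143.8200 intr=6.8800 cont=11.0280 V=11.0280[hold]; j=3 S=175.9169 intr=0.0000 cont=1.6565 V=1.6565[hold]; j=4 S=215.1771 intr=0.0000 cont=0.0000 V=0.0000[hold]  S*(4)=117.5793
k=3: j=0 S=106.3131 intr=44.3869 cont=41.8034 V=44.3869[EX]; j=1 S=130.0394 intr=20.6606 cont=20.3653 V=20.6606[EX]; j=2 S=159.0609 intr=0.0000 cont=5.6691 V=5.6691[hold]; j=3 S=194.5592 intr=0.0000 cont=0.7143 V=0.7143[hold]  S*(3)=130.0394
k=2: j=0 S=117.5793 intr=33.1207 cont=30.5372 V=33.1207[EX]; j=1 S=143.8200 intr=6.8800 cont=12.0362 V=12.0362[hold]; j=2 S=175.9169 intr=0.0000 cont=2.8385 V=2.8385[hold]  S*(2)=117.5793
k=1: j=0 S=130.0394 intr=20.6606 cont=20.9215 V=20.9215[hold]; j=1 S=159.0609 intr=0.0000 cont=6.7559 V=6.7559[hold]  S*(1)=-
k=0: j=0 S=143.8200 intr=6.8800 cont=12.7483 V=12.7483[hold]  S*(0)=-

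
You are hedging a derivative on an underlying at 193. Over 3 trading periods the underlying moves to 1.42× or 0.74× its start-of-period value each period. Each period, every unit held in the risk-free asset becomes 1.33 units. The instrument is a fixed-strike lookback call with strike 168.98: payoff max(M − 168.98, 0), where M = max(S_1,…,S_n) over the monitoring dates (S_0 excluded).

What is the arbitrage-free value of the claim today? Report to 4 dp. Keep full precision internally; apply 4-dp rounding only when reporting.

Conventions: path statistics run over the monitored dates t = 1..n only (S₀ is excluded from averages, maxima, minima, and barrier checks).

Set p* = 0.8676 (from d < R < u); the path-dependent value is the discounted p*-expectation over all price paths.
Enumerate all 2^3 = 8 price paths (U = up ×1.42, D = down ×0.74); each path with k up-moves has probability p*^k·(1−p*)^(3−k).
DDD: M=142.8200, payoff=0.0000, prob=0.002318
UDD: M=274.0600, payoff=105.0800, prob=0.015199
DUD: M=202.8044, payoff=33.8244, prob=0.015199
UUD: M=389.1652, payoff=220.1852, prob=0.099637
DDU: M=150.0753, payoff=0.0000, prob=0.015199
UDU: M=287.9822, payoff=119.0022, prob=0.099637
DUU: M=287.9822, payoff=119.0022, prob=0.099637
UUU: M=552.6146, payoff=383.6346, prob=0.653175
Price = Σ prob·payoff / R^3 = 298.344114 / 2.352637 = 126.8126

price = 126.8126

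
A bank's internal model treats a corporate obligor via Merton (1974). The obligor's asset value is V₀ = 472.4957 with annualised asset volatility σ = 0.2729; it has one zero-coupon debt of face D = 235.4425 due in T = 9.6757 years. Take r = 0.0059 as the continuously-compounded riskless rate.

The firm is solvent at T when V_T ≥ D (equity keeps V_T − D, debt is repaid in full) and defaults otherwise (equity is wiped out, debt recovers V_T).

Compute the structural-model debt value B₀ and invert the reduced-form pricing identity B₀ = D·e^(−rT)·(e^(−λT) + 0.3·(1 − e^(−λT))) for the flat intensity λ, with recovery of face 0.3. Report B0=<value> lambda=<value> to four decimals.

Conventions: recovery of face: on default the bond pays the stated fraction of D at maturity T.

With assets at 472.4957 and a single debt payment of 235.4425 at 9.6757 years:
d₁ = [ln(V₀/D) + (r + σ²/2)T] / (σ√T)
   = [ln(472.4957/235.4425) + (0.0059 + 0.5·0.2729²)·9.6757] / (0.2729·√9.6757)
   = [0.696562 + 0.417383] / 0.848877 = 1.312257
d₂ = d₁ − σ√T = 1.312257 − 0.848877 = 0.463380
N(d₁) = 0.905283,  N(d₂) = 0.678454,  e^(−rT) = 0.944512
E₀ = V₀·N(d₁) − D·e^(−rT)·N(d₂)
   = 472.4957·0.905283 − 235.4425·0.944512·0.678454 = 276.868991
B₀ = V₀ − E₀ = 472.4957 − 276.868991 = 195.626709
e^(−λT) = (B₀·e^(rT)/D − 0.3)/(1 − 0.3) = (195.6267·1.058748/235.4425 − 0.3)/0.7 = 0.82814600
λ = −ln(0.82814600)/9.6757 = 0.019489

B0=195.6267 lambda=0.0195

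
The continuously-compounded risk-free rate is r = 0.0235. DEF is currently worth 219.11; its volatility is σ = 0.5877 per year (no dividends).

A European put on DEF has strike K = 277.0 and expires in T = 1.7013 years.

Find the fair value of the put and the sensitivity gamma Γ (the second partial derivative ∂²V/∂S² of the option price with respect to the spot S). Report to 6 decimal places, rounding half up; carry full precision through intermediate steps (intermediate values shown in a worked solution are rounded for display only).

price = 98.136073
Γ = 0.002355

σ√T = 0.5877·√1.7013 = 0.766560
d₁ = (ln(S/K) + (r+σ²/2)T) / (σ√T) = (ln(219.11/277.0) + (0.0235+0.5877²/2)·1.7013) / 0.766560 = (-0.234444 + 0.333788) / 0.766560 = 0.129597
d₂ = d₁ − σ√T = 0.129597 − 0.766560 = -0.636963
e^{−rT} = 0.960808
N(−d₁) = 0.448443,  N(−d₂) = 0.737925
Put price V = K·e^{−rT}·N(−d₂) − S·N(−d₁) = 196.394322 − 98.258249 = 98.136073
φ(d₁) = (1/√(2π))·e^{−d₁²/2} = 0.395606
Γ = φ(d₁) / (S·σ·√T) = 0.002355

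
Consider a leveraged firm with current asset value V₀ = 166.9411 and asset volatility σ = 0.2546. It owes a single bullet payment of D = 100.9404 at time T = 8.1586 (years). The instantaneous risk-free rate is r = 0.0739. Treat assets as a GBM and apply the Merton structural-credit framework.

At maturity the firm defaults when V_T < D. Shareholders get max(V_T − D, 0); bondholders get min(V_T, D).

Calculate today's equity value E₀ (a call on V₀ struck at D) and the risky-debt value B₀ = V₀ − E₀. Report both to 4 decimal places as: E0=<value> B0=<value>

E0=113.5651 B0=53.3760

Apply the equity-as-call identities (strike 100.9404, horizon 8.1586 years):
d₁ = [ln(V₀/D) + (r + σ²/2)T] / (σ√T)
   = [ln(166.9411/100.9404) + (0.0739 + 0.5·0.2546²)·8.1586] / (0.2546·√8.1586)
   = [0.503111 + 0.867345] / 0.727221 = 1.884512
d₂ = d₁ − σ√T = 1.884512 − 0.727221 = 1.157292
N(d₁) = 0.970252,  N(d₂) = 0.876423,  e^(−rT) = 0.547211
E₀ = V₀·N(d₁) − D·e^(−rT)·N(d₂)
   = 166.9411·0.970252 − 100.9404·0.547211·0.876423 = 113.565090
B₀ = V₀ − E₀ = 166.9411 − 113.565090 = 53.376010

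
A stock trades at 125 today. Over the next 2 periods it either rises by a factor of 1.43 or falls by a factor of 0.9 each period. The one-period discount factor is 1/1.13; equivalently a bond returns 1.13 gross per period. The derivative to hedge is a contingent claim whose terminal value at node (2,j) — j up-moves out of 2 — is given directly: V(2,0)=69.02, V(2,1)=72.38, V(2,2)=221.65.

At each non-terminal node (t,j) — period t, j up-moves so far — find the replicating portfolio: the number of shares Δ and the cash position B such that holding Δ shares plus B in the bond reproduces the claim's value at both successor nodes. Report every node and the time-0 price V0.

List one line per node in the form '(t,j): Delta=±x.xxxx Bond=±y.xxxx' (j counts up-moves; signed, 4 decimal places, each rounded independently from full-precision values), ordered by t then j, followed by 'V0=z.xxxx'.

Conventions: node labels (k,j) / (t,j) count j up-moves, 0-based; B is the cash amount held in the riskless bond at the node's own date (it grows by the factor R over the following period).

The replicating-portfolio and risk-neutral prices coincide; use p* = (1.13−0.9)/(1.43−0.9) = 0.4340 for the latter.
At maturity the claim pays: V(2,0)=69.0200, V(2,1)=72.3800, V(2,2)=221.6500
Node (1,0) S=112.5000: V=(p*·72.3800+(1−p*)·69.0200)/1.13=62.3700; Δ=(72.3800−69.0200)/(160.8750−101.2500)=0.0564; B=V−Δ·S=56.0304
Node (1,1) S=178.7500: V=(p*·221.6500+(1−p*)·72.3800)/1.13=121.3784; Δ=(221.6500−72.3800)/(255.6125−160.8750)=1.5756; B=V−Δ·S=-160.2631
Node (0,0) S=125.0000: V=(p*·121.3784+(1−p*)·62.3700)/1.13=77.8561; Δ=(121.3784−62.3700)/(178.7500−112.5000)=0.8907; B=V−Δ·S=-33.4804
As a check, the time-0 holding Δ(0,0)·S0 + B(0,0) comes to 77.8561 — exactly V0.

(0,0): Delta=0.8907 Bond=-33.4804
(1,0): Delta=0.0564 Bond=56.0304
(1,1): Delta=1.5756 Bond=-160.2631
V0=77.8561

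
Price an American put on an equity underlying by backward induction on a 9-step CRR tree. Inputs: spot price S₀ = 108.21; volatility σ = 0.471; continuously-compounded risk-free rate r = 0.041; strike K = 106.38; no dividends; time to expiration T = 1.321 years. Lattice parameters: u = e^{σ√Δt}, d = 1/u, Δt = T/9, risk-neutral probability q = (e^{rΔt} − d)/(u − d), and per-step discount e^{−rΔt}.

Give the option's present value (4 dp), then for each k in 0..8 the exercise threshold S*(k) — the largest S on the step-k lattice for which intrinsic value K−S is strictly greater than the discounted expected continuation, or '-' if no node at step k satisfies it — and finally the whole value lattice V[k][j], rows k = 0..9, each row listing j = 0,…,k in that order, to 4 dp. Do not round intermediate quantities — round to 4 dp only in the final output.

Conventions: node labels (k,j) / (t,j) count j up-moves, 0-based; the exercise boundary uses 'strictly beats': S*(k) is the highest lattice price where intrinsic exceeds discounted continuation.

Δt=0.14678  u=1.19775  d=0.83490  q=0.47164  discount=0.99400
step 9 (expiry): payoffs max(K−S,0) = 85.0515 75.7818 62.4834 43.4054 16.0359 0.0000 0.0000 0.0000 0.0000 0.0000
step 8: (k=8,j=0): S=25.5463, K−S=80.8337, hold=80.1954 ⇒ V=80.8337 exercise | (k=8,j=1): S=36.6491, K−S=69.7309, hold=69.0927 ⇒ V=69.7309 exercise | (k=8,j=2): S=52.5772, K−S=53.8028, hold=53.1645 ⇒ V=53.8028 exercise | (k=8,j=3): S=75.4280, K−S=30.9520, hold=30.3137 ⇒ V=30.9520 exercise | (k=8,j=4): S=108.2100, K−S=0.0000, hold=8.4218 ⇒ V=8.4218 continue | (k=8,j=5): S=155.2395, K−S=0.0000, hold=0.0000 ⇒ V=0.0000 continue | (k=8,j=6): S=222.7086, K−S=0.0000, hold=0.0000 ⇒ V=0.0000 continue | (k=8,j=7): S=319.5006, K−S=0.0000, hold=0.0000 ⇒ V=0.0000 continue | (k=8,j=8): S=458.3598, K−S=0.0000, hold=0.0000 ⇒ V=0.0000 continue  boundary S*=75.4280
step 7: (k=7,j=0): S=30.5982, K−S=75.7818, hold=75.1436 ⇒ V=75.7818 exercise | (k=7,j=1): S=43.8966, K−S=62.4834, hold=61.8452 ⇒ V=62.4834 exercise | (k=7,j=2): S=62.9746, K−S=43.4054, hold=42.7672 ⇒ V=43.4054 exercise | (k=7,j=3): S=90.3441, K−S=16.0359, hold=20.2038 ⇒ V=20.2038 continue | (k=7,j=4): S=129.6089, K−S=0.0000, hold=4.4230 ⇒ V=4.4230 continue | (k=7,j=5): S=185.9386, K−S=0.0000, hold=0.0000 ⇒ V=0.0000 continue | (k=7,j=6): S=266.7499, K−S=0.0000, hold=0.0000 ⇒ V=0.0000 continue | (k=7,j=7): S=382.6830, K−S=0.0000, hold=0.0000 ⇒ V=0.0000 continue  boundary S*=62.9746
step 6: (k=6,j=0): S=36.6491, K−S=69.7309, hold=69.0927 ⇒ V=69.7309 exercise | (k=6,j=1): S=52.5772, K−S=53.8028, hold=53.1645 ⇒ V=53.8028 exercise | (k=6,j=2): S=75.4280, K−S=30.9520, hold=32.2677 ⇒ V=32.2677 continue | (k=6,j=3): S=108.2100, K−S=0.0000, hold=12.6843 ⇒ V=12.6843 continue | (k=6,j=4): S=155.2395, K−S=0.0000, hold=2.3229 ⇒ V=2.3229 continue | (k=6,j=5): S=222.7086, K−S=0.0000, hold=0.0000 ⇒ V=0.0000 continue | (k=6,j=6): S=319.5006, K−S=0.0000, hold=0.0000 ⇒ V=0.0000 continue  boundary S*=52.5772
step 5: (k=5,j=0): S=43.8966, K−S=62.4834, hold=61.8452 ⇒ V=62.4834 exercise | (k=5,j=1): S=62.9746, K−S=43.4054, hold=43.3840 ⇒ V=43.4054 exercise | (k=5,j=2): S=90.3441, K−S=16.0359, hold=22.8931 ⇒ V=22.8931 continue | (k=5,j=3): S=129.6089, K−S=0.0000, hold=7.7506 ⇒ V=7.7506 continue | (k=5,j=4): S=185.9386, K−S=0.0000, hold=1.2199 ⇒ V=1.2199 continue | (k=5,j=5): S=266.7499, K−S=0.0000, hold=0.0000 ⇒ V=0.0000 continue  boundary S*=62.9746
step 4: (k=4,j=0): S=52.5772, K−S=53.8028, hold=53.1645 ⇒ V=53.8028 exercise | (k=4,j=1): S=75.4280, K−S=30.9520, hold=33.5285 ⇒ V=33.5285 continue | (k=4,j=2): S=108.2100, K−S=0.0000, hold=15.6567 ⇒ V=15.6567 continue | (k=4,j=3): S=155.2395, K−S=0.0000, hold=4.6424 ⇒ V=4.6424 continue | (k=4,j=4): S=222.7086, K−S=0.0000, hold=0.6407 ⇒ V=0.6407 continue  boundary S*=52.5772
step 3: (k=3,j=0): S=62.9746, K−S=43.4054, hold=43.9751 ⇒ V=43.9751 continue | (k=3,j=1): S=90.3441, K−S=16.0359, hold=24.9488 ⇒ V=24.9488 continue | (k=3,j=2): S=129.6089, K−S=0.0000, hold=10.3991 ⇒ V=10.3991 continue | (k=3,j=3): S=185.9386, K−S=0.0000, hold=2.7385 ⇒ V=2.7385 continue  boundary S*=-
step 2: (k=2,j=0): S=75.4280, K−S=30.9520, hold=34.7914 ⇒ V=34.7914 continue | (k=2,j=1): S=108.2100, K−S=0.0000, hold=17.9780 ⇒ V=17.9780 continue | (k=2,j=2): S=155.2395, K−S=0.0000, hold=6.7453 ⇒ V=6.7453 continue  boundary S*=-
step 1: (k=1,j=0): S=90.3441, K−S=16.0359, hold=26.7003 ⇒ V=26.7003 continue | (k=1,j=1): S=129.6089, K−S=0.0000, hold=12.6041 ⇒ V=12.6041 continue  boundary S*=-
step 0: (k=0,j=0): S=108.2100, K−S=0.0000, hold=19.9316 ⇒ V=19.9316 continue  boundary S*=-

price = 19.9316
boundary = - - - - 52.5772 62.9746 52.5772 62.9746 75.4280
tree:
19.9316
26.7003 12.6041
34.7914 17.9780 6.7453
43.9751 24.9488 10.3991 2.7385
53.8028 33.5285 15.6567 4.6424 0.6407
62.4834 43.4054 22.8931 7.7506 1.2199 0.0000
69.7309 53.8028 32.2677 12.6843 2.3229 0.0000 0.0000
75.7818 62.4834 43.4054 20.2038 4.4230 0.0000 0.0000 0.0000
80.8337 69.7309 53.8028 30.9520 8.4218 0.0000 0.0000 0.0000 0.0000
85.0515 75.7818 62.4834 43.4054 16.0359 0.0000 0.0000 0.0000 0.0000 0.0000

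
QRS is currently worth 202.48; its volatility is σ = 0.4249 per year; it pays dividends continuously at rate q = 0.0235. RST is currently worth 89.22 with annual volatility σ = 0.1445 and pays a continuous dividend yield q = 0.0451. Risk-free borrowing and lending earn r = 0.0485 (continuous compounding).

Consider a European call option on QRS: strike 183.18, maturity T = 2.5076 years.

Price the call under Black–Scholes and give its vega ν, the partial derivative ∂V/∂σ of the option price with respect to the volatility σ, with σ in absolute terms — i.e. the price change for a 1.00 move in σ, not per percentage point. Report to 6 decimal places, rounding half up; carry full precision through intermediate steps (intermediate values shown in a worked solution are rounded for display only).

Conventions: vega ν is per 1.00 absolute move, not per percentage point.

σ√T = 0.4249·√2.5076 = 0.672846
d₁ = (ln(S/K) + (r−q+σ²/2)T) / (σ√T) = (ln(202.48/183.18) + (0.0485−0.0235+0.4249²/2)·2.5076) / 0.672846 = (0.100172 + 0.289051) / 0.672846 = 0.578472
d₂ = d₁ − σ√T = 0.578472 − 0.672846 = -0.094374
e^{−rT} = 0.885486
e^{−qT} = 0.942774
N(d₁) = 0.718527,  N(d₂) = 0.462406
Call price V = S·e^{−qT}·N(d₁) − K·e^{−rT}·N(d₂) = 137.161764 − 75.003796 = 62.157968
φ(d₁) = (1/√(2π))·e^{−d₁²/2} = 0.337478
ν = S·e^{−qT}·φ(d₁)·√T = 102.015215

price = 62.157968
ν = 102.015215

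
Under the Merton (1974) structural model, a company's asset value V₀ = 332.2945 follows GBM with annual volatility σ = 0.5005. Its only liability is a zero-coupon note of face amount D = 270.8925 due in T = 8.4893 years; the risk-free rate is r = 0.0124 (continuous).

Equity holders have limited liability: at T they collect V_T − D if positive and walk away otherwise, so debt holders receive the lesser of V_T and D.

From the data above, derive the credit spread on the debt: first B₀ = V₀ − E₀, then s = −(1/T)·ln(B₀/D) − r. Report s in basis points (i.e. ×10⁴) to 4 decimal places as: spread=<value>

Equity is a call on the firm's assets struck at D = 270.8925:
d₁ = [ln(V₀/D) + (r + σ²/2)T] / (σ√T)
   = [ln(332.2945/270.8925) + (0.0124 + 0.5·0.5005²)·8.4893] / (0.5005·√8.4893)
   = [0.204300 + 1.168553] / 1.458277 = 0.941421
d₂ = d₁ − σ√T = 0.941421 − 1.458277 = -0.516856
N(d₁) = 0.826755,  N(d₂) = 0.302628,  e^(−rT) = 0.900084
E₀ = V₀·N(d₁) − D·e^(−rT)·N(d₂)
   = 332.2945·0.826755 − 270.8925·0.900084·0.302628 = 200.937629
B₀ = V₀ − E₀ = 332.2945 − 200.937629 = 131.356871
spread = −(1/T)·ln(B₀/D) − r = −(1/8.4893)·ln(131.356871/270.8925) − 0.0124 = 0.07286077
in basis points: 0.07286077 × 10⁴ = 728.6077 bp

spread=728.6077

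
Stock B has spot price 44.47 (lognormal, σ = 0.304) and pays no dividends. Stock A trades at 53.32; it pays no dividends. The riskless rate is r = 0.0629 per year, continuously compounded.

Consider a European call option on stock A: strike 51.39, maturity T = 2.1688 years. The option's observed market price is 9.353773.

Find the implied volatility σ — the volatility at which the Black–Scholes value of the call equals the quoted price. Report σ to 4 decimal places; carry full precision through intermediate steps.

At σ = 0.1269 the Black–Scholes value reproduces the quote:
σ√T = 0.1269·√2.1688 = 0.186884
d₁ = (ln(S/K) + (r+σ²/2)T) / (σ√T) = (ln(53.32/51.39) + (0.0629+0.1269²/2)·2.1688) / 0.186884 = (0.036868 + 0.153880) / 0.186884 = 1.020679
d₂ = d₁ − σ√T = 1.020679 − 0.186884 = 0.833795
e^{−rT} = 0.872478
N(d₁) = 0.846297,  N(d₂) = 0.797802
V = S·N(d₁) − K·e^{−rT}·N(d₂) = 45.124536 − 35.770763 = 9.353773 (matching the quote); vega is positive throughout, so no other σ reproduces this price

sigma = 0.1269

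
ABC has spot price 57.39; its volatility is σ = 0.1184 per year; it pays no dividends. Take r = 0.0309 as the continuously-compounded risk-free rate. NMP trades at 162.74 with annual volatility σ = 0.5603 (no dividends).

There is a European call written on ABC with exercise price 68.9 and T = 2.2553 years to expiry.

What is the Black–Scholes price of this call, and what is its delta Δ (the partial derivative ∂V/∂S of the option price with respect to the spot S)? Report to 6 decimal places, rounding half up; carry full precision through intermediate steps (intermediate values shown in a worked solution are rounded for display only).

σ√T = 0.1184·√2.2553 = 0.177809
d₁ = (ln(S/K) + (r+σ²/2)T) / (σ√T) = (ln(57.39/68.9) + (0.0309+0.1184²/2)·2.2553) / 0.177809 = (-0.182786 + 0.085497) / 0.177809 = -0.547156
d₂ = d₁ − σ√T = -0.547156 − 0.177809 = -0.724965
e^{−rT} = 0.932684
N(d₁) = 0.292136,  N(d₂) = 0.234237
Call price V = S·N(d₁) − K·e^{−rT}·N(d₂) = 16.765670 − 15.052503 = 1.713167
Δ = N(d₁) = 0.292136

price = 1.713167
Δ = 0.292136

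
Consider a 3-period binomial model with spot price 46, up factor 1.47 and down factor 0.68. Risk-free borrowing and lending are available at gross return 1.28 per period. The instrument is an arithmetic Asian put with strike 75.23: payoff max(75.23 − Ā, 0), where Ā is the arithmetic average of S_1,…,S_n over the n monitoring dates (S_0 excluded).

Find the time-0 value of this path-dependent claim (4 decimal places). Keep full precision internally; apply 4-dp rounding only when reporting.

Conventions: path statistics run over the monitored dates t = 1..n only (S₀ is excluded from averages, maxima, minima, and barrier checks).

Under the martingale measure an up-move has probability p* = 0.7595; value the claim as the probability-weighted average of per-path payoffs, discounted 3 periods at R = 1.28.
Enumerate all 2^3 = 8 price paths (U = up ×1.47, D = down ×0.68); each path with k up-moves has probability p*^k·(1−p*)^(3−k).
DDD: Ā=22.3381, payoff=52.8919, prob=0.013912
UDD: Ā=48.2897, payoff=26.9403, prob=0.043932
DUD: Ā=36.1764, payoff=39.0536, prob=0.043932
UUD: Ā=78.2048, payoff=0.0000, prob=0.138731
DDU: Ā=27.9393, payoff=47.2907, prob=0.043932
UDU: Ā=60.3982, payoff=14.8318, prob=0.138731
DUU: Ā=48.2849, payoff=26.9451, prob=0.138731
UUU: Ā=104.3805, payoff=0.0000, prob=0.438099
Price = Σ prob·payoff / R^3 = 11.508370 / 2.097152 = 5.4876

price = 5.4876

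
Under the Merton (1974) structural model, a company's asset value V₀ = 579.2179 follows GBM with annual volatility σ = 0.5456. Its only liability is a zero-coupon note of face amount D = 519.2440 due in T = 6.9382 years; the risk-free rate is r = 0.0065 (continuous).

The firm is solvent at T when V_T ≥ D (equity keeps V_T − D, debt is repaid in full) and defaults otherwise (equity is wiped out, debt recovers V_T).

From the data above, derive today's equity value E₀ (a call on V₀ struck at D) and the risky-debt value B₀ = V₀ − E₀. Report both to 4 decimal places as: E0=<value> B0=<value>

E0=326.5354 B0=252.6825

Apply the equity-as-call identities (strike 519.2440, horizon 6.9382 years):
d₁ = [ln(V₀/D) + (r + σ²/2)T] / (σ√T)
   = [ln(579.2179/519.2440) + (0.0065 + 0.5·0.5456²)·6.9382] / (0.5456·√6.9382)
   = [0.109305 + 1.077778] / 1.437136 = 0.826006
d₂ = d₁ − σ√T = 0.826006 − 1.437136 = -0.611130
N(d₁) = 0.795600,  N(d₂) = 0.270557,  e^(−rT) = 0.955904
E₀ = V₀·N(d₁) − D·e^(−rT)·N(d₂)
   = 579.2179·0.795600 − 519.2440·0.955904·0.270557 = 326.535427
B₀ = V₀ − E₀ = 579.2179 − 326.535427 = 252.682473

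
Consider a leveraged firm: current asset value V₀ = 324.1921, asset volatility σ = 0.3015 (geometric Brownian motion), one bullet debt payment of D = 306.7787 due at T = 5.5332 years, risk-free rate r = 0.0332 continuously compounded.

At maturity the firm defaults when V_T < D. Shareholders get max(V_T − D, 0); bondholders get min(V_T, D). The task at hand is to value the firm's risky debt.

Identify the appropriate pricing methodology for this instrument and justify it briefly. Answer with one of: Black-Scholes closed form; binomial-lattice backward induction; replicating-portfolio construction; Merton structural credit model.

framework: Merton structural credit model

Key observation: with the firm-asset dynamics (V₀ = 324.1921) and a single zero-coupon liability of face 306.7787 given, debt value, spread, and default probability all derive from the option view of the balance sheet.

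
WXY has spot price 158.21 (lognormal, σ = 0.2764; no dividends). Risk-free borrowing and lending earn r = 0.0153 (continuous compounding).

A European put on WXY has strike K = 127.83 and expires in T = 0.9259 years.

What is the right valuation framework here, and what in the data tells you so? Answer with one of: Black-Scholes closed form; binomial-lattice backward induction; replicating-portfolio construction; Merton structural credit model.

framework: Black-Scholes closed form

Key observation: a European-exercise option on WXY struck at 127.83 — a GBM underlying with constant parameters — admits an analytic price: the data contain no early exercise, no discrete tree, no debt structure.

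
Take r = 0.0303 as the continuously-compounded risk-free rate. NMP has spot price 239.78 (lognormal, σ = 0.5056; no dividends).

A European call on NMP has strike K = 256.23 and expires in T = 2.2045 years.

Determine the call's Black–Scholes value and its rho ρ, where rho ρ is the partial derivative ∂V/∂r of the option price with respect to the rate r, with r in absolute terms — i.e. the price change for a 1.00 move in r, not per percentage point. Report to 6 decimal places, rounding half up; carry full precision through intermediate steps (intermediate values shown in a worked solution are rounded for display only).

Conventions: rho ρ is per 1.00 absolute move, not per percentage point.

price = 70.196471
ρ = 186.997946

σ√T = 0.5056·√2.2045 = 0.750693
d₁ = (ln(S/K) + (r+σ²/2)T) / (σ√T) = (ln(239.78/256.23) + (0.0303+0.5056²/2)·2.2045) / 0.750693 = (-0.066354 + 0.348566) / 0.750693 = 0.375936
d₂ = d₁ − σ√T = 0.375936 − 0.750693 = -0.374757
e^{−rT} = 0.935386
N(d₁) = 0.646518,  N(d₂) = 0.353921
Call price V = S·N(d₁) − K·e^{−rT}·N(d₂) = 155.022030 − 84.825560 = 70.196471
ρ = K·T·e^{−rT}·N(d₂) = 186.997946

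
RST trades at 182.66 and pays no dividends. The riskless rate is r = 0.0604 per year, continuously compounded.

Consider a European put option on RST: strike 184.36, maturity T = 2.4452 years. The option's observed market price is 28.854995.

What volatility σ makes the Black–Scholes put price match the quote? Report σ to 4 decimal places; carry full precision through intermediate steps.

sigma = 0.3770

At σ = 0.3770 the Black–Scholes value reproduces the quote:
σ√T = 0.377·√2.4452 = 0.589520
d₁ = (ln(S/K) + (r+σ²/2)T) / (σ√T) = (ln(182.66/184.36) + (0.0604+0.377²/2)·2.4452) / 0.589520 = (-0.009264 + 0.321457) / 0.589520 = 0.529572
d₂ = d₁ − σ√T = 0.529572 − 0.589520 = -0.059948
e^{−rT} = 0.862698
N(−d₁) = 0.298204,  N(−d₂) = 0.523902
V = K·e^{−rT}·N(−d₂) − S·N(−d₁) = 83.325019 − 54.470025 = 28.854995 (equal to the quote); since ∂V/∂σ > 0 for all σ, the implied volatility is unique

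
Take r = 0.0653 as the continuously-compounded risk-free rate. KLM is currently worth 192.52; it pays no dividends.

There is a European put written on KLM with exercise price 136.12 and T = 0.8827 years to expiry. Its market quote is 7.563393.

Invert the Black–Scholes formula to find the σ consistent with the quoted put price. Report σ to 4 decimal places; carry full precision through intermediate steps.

sigma = 0.4930

At σ = 0.4930 the Black–Scholes value reproduces the quote:
σ√T = 0.493·√0.8827 = 0.463184
d₁ = (ln(S/K) + (r+σ²/2)T) / (σ√T) = (ln(192.52/136.12) + (0.0653+0.493²/2)·0.8827) / 0.463184 = (0.346663 + 0.164910) / 0.463184 = 1.104471
d₂ = d₁ − σ√T = 1.104471 − 0.463184 = 0.641287
e^{−rT} = 0.943989
N(−d₁) = 0.134694,  N(−d₂) = 0.260668
V = K·e^{−rT}·N(−d₂) − S·N(−d₁) = 33.494769 − 25.931377 = 7.563393 (equal to the quote); since ∂V/∂σ > 0 for all σ, the implied volatility is unique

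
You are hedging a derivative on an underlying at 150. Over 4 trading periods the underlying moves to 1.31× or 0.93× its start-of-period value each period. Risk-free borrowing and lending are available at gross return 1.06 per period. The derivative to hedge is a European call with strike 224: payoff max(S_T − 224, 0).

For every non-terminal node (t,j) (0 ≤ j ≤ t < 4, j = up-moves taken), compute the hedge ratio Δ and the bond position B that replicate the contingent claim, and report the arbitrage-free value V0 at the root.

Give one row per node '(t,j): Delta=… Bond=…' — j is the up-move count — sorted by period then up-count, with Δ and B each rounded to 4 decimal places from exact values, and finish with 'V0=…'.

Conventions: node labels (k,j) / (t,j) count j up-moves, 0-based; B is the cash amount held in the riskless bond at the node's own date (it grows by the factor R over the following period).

(0,0): Delta=0.3805 Bond=-47.2298
(1,0): Delta=0.1761 Bond=-21.5502
(1,1): Delta=0.6595 Bond=-104.8969
(2,0): Delta=0.0000 Bond=0.0000
(2,1): Delta=0.4165 Bond=-66.7725
(2,2): Delta=0.9914 Bond=-196.6105
(3,0): Delta=0.0000 Bond=0.0000
(3,1): Delta=0.0000 Bond=0.0000
(3,2): Delta=0.9850 Bond=-206.8920
(3,3): Delta=1.0000 Bond=-211.3208
V0=9.8411

Under the risk-neutral measure, an up-move has probability p* = (R−d)/(u−d) = 0.3421 and values discount at R = 1.06.
Expiry values: V(4,0)=0.0000, V(4,1)=0.0000, V(4,2)=0.0000, V(4,3)=89.6087, V(4,4)=217.7499
(3,0): S=120.6536. Δ = (V_up−V_dn)/(S_up−S_dn) = (0.0000−0.0000)/(158.0562−112.2078) = 0.0000. V = [p*·0.0000 + (1−p*)·0.0000]/1.06 = 0.0000. B = V − Δ·S = 0.0000.
(3,1): S=169.9529. Δ = (V_up−V_dn)/(S_up−S_dn) = (0.0000−0.0000)/(222.6382−158.0562) = 0.0000. V = [p*·0.0000 + (1−p*)·0.0000]/1.06 = 0.0000. B = V − Δ·S = 0.0000.
(3,2): S=239.3960. Δ = (V_up−V_dn)/(S_up−S_dn) = (89.6087−0.0000)/(313.6087−222.6382) = 0.9850. V = [p*·89.6087 + (1−p*)·0.0000]/1.06 = 28.9204. B = V − Δ·S = -206.8920.
(3,3): S=337.2137. Δ = (V_up−V_dn)/(S_up−S_dn) = (217.7499−89.6087)/(441.7499−313.6087) = 1.0000. V = [p*·217.7499 + (1−p*)·89.6087]/1.06 = 125.8929. B = V − Δ·S = -211.3208.
(2,0): S=129.7350. Δ = (V_up−V_dn)/(S_up−S_dn) = (0.0000−0.0000)/(169.9529−120.6536) = 0.0000. V = [p*·0.0000 + (1−p*)·0.0000]/1.06 = 0.0000. B = V − Δ·S = 0.0000.
(2,1): S=182.7450. Δ = (V_up−V_dn)/(S_up−S_dn) = (28.9204−0.0000)/(239.3960−169.9529) = 0.4165. V = [p*·28.9204 + (1−p*)·0.0000]/1.06 = 9.3338. B = V − Δ·S = -66.7725.
(2,2): S=257.4150. Δ = (V_up−V_dn)/(S_up−S_dn) = (125.8929−28.9204)/(337.2137−239.3960) = 0.9914. V = [p*·125.8929 + (1−p*)·28.9204]/1.06 = 58.5804. B = V − Δ·S = -196.6105.
(1,0): S=139.5000. Δ = (V_up−V_dn)/(S_up−S_dn) = (9.3338−0.0000)/(182.7450−129.7350) = 0.1761. V = [p*·9.3338 + (1−p*)·0.0000]/1.06 = 3.0124. B = V − Δ·S = -21.5502.
(1,1): S=196.5000. Δ = (V_up−V_dn)/(S_up−S_dn) = (58.5804−9.3338)/(257.4150−182.7450) = 0.6595. V = [p*·58.5804 + (1−p*)·9.3338]/1.06 = 24.6993. B = V − Δ·S = -104.8969.
(0,0): S=150.0000. Δ = (V_up−V_dn)/(S_up−S_dn) = (24.6993−3.0124)/(196.5000−139.5000) = 0.3805. V = [p*·24.6993 + (1−p*)·3.0124]/1.06 = 9.8411. B = V − Δ·S = -47.2298.
As a check, the time-0 holding Δ(0,0)·S0 + B(0,0) comes to 9.8411 — exactly V0.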